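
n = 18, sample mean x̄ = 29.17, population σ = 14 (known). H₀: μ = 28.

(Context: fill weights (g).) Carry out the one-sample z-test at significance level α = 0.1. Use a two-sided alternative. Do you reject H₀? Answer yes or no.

reject H₀: no

SE = σ/√n = 14/√18 = 3.2998
z = (x̄−μ₀)/SE = (29.17−28)/3.2998 = 0.3546
p-value (two-sided) = 0.72292
At α=0.1: p ≥ α → fail to reject H₀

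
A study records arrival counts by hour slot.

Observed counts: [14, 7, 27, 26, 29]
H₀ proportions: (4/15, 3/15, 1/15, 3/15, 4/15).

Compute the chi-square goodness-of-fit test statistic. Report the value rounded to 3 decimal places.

n = 103; E_i = n·p_i = [27.47, 20.60, 6.87, 20.60, 27.47]
χ² = (14−27.47)²/27.47 + (7−20.60)²/20.60 + (27−6.87)²/6.87 + (26−20.60)²/20.60 + (29−27.47)²/27.47 = 76.1141
df = 4

test statistic = 76.114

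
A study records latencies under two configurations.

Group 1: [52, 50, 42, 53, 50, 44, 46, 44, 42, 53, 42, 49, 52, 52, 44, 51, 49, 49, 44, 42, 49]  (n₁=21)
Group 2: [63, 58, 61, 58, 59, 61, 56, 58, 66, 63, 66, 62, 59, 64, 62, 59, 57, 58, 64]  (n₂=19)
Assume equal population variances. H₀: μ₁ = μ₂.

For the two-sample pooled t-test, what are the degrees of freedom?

degrees of freedom = 38

df = n₁ + n₂ − 2 = 21 + 19 − 2 = 38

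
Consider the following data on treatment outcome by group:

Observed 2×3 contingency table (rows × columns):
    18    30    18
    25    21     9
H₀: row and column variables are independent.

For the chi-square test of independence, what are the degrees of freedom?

df = (r−1)(c−1) = (2−1)·(3−1) = 2

degrees of freedom = 2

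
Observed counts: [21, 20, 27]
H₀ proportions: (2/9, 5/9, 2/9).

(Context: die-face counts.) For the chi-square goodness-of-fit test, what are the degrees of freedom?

degrees of freedom = 2

df = k − 1 = 3 − 1 = 2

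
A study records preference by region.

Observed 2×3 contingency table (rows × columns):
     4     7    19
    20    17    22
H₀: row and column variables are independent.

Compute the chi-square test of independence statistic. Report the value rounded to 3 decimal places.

Row totals [30, 59], col totals [24, 24, 41], n=89
χ² = (4−8.09)²/8.09 + (7−8.09)²/8.09 + (19−13.82)²/13.82 + (20−15.91)²/15.91 + (17−15.91)²/15.91 + (22−27.18)²/27.18 = 6.2690
df = 2

test statistic = 6.269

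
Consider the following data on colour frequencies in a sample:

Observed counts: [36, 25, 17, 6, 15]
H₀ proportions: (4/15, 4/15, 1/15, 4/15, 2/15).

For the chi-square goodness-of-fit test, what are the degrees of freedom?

df = k − 1 = 5 − 1 = 4

degrees of freedom = 4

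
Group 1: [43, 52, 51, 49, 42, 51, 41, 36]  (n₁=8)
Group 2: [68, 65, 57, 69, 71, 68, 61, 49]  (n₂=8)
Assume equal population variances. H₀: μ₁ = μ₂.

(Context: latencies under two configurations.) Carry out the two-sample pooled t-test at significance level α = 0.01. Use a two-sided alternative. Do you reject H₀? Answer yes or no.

x̄₁=45.625, s₁=5.902, n₁=8
x̄₂=63.500, s₂=7.445, n₂=8
s_p² = [7·5.902² + 7·7.445²]/14 = 45.1339
SE = √(s_p²·(1/8+1/8)) = 3.3591
t = (45.625−63.500)/3.3591 = -5.3214
df = 14
p-value (two-sided) = 0.00011
At α=0.01: p < α → reject H₀

reject H₀: yes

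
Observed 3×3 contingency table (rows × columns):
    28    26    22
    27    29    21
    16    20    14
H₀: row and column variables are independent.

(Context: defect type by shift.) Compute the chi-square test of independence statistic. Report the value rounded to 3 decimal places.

test statistic = 0.532

Row totals [76, 77, 50], col totals [71, 75, 57], n=203
χ² = (28−26.58)²/26.58 + (26−28.08)²/28.08 + (22−21.34)²/21.34 + (27−26.93)²/26.93 + (29−28.45)²/28.45 + (21−21.62)²/21.62 + (16−17.49)²/17.49 + (20−18.47)²/18.47 + (14−14.04)²/14.04 = 0.5316
df = 4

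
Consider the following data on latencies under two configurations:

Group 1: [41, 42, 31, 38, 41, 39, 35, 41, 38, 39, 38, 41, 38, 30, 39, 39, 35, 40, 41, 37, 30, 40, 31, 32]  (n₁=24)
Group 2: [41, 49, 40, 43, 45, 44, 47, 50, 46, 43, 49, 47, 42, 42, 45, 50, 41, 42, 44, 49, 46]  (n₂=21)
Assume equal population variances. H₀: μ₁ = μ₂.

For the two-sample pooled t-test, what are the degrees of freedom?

df = n₁ + n₂ − 2 = 24 + 21 − 2 = 43

degrees of freedom = 43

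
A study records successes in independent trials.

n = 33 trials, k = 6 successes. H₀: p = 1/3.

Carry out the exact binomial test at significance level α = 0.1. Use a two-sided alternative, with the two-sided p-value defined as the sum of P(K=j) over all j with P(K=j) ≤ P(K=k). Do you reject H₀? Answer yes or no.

Exact binomial: n=33, k=6, p₀=1/3=0.3333
P(X=j) = C(n,j)·p₀^j·(1−p₀)^(n−j); p = Σ P(X=j) over j with P(X=j) ≤ P(X=6)
p-value (two-sided) = 0.06692
At α=0.1: p < α → reject H₀

reject H₀: yes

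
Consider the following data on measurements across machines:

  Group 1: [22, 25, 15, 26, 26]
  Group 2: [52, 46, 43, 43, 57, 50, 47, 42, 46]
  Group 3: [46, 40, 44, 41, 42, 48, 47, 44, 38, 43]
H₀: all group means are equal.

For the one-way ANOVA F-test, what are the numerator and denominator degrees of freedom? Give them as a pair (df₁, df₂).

degrees of freedom = [2, 21]

k = 3 groups, N = 24 total
df = (k−1, N−k) = (3−1, 24−3) = (2, 21)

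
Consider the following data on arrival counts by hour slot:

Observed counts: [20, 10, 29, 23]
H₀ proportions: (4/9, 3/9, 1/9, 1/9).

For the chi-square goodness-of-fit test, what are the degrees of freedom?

df = k − 1 = 4 − 1 = 3

degrees of freedom = 3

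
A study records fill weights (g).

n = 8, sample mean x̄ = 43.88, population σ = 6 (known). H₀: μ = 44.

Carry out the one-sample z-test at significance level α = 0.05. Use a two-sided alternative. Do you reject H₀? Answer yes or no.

reject H₀: no

SE = σ/√n = 6/√8 = 2.1213
z = (x̄−μ₀)/SE = (43.88−44)/2.1213 = -0.0566
p-value (two-sided) = 0.95489
At α=0.05: p ≥ α → fail to reject H₀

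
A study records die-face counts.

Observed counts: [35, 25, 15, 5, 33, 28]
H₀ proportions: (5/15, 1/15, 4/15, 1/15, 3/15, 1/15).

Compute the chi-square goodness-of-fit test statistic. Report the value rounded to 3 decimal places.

n = 141; E_i = n·p_i = [47.00, 9.40, 37.60, 9.40, 28.20, 9.40]
χ² = (35−47.00)²/47.00 + (25−9.40)²/9.40 + (15−37.60)²/37.60 + (5−9.40)²/9.40 + (33−28.20)²/28.20 + (28−9.40)²/9.40 = 82.2181
df = 5

test statistic = 82.218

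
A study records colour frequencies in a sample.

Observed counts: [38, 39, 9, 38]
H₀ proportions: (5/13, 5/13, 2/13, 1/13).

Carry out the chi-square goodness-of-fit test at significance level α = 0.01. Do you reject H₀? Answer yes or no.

reject H₀: yes

n = 124; E_i = n·p_i = [47.69, 47.69, 19.08, 9.54]
χ² = (38−47.69)²/47.69 + (39−47.69)²/47.69 + (9−19.08)²/19.08 + (38−9.54)²/9.54 = 93.8024
df = 3
p-value (upper-tail) = 0.00000
At α=0.01: p < α → reject H₀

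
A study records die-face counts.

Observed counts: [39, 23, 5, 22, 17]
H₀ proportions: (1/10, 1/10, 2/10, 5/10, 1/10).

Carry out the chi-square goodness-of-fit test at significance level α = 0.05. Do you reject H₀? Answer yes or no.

n = 106; E_i = n·p_i = [10.60, 10.60, 21.20, 53.00, 10.60]
χ² = (39−10.60)²/10.60 + (23−10.60)²/10.60 + (5−21.20)²/21.20 + (22−53.00)²/53.00 + (17−10.60)²/10.60 = 124.9717
df = 4
p-value (upper-tail) = 0.00000
At α=0.05: p < α → reject H₀

reject H₀: yes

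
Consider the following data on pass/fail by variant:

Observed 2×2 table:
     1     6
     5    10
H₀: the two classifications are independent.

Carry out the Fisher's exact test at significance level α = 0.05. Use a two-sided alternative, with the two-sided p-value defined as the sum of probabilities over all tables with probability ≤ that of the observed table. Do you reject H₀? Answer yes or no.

reject H₀: no

Margins: r₁=7, r₂=15, c₁=6, c₂=16, n=22
p_obs = C(7,1)·C(15,5)/C(22,6); sum pmf over tables with pmf ≤ p_obs
p-value (two-sided) = 0.61582
At α=0.05: p ≥ α → fail to reject H₀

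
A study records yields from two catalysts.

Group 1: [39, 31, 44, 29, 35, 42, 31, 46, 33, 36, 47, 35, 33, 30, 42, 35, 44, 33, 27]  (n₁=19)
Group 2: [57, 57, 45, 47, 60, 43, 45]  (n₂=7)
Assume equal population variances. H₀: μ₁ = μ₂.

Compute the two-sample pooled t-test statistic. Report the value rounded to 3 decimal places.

test statistic = -5.018

x̄₁=36.421, s₁=6.113, n₁=19
x̄₂=50.571, s₂=7.115, n₂=7
s_p² = [18·6.113² + 6·7.115²]/24 = 40.6811
SE = √(s_p²·(1/19+1/7)) = 2.8201
t = (36.421−50.571)/2.8201 = -5.0178
df = 24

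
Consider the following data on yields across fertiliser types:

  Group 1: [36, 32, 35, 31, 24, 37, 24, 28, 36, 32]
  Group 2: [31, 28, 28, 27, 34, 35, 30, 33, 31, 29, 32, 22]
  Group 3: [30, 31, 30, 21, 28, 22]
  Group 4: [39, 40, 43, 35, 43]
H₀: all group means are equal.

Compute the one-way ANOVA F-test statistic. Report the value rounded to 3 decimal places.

Group means [31.50, 30.00, 27.00, 40.00], grand mean 31.424
SSB = Σnᵢ(x̄ᵢ−x̄)² = 509.561; SSW = ΣΣ(x−x̄ᵢ)² = 486.500
MSB = 509.561/3 = 169.8535; MSW = 486.500/29 = 16.7759
F = MSB/MSW = 10.1249
df = (3, 29)

test statistic = 10.125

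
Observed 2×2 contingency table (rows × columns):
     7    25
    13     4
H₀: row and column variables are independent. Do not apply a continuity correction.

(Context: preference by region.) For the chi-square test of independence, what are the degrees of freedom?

df = (r−1)(c−1) = (2−1)·(2−1) = 1

degrees of freedom = 1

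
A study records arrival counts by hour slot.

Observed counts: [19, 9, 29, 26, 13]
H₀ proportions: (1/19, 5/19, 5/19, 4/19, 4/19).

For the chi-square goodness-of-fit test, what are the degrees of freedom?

degrees of freedom = 4

df = k − 1 = 5 − 1 = 4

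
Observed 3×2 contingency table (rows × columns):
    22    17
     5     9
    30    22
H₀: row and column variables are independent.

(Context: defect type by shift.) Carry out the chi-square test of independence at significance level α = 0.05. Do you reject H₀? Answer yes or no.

reject H₀: no

Row totals [39, 14, 52], col totals [57, 48], n=105
χ² = (22−21.17)²/21.17 + (17−17.83)²/17.83 + (5−7.60)²/7.60 + (9−6.40)²/6.40 + (30−28.23)²/28.23 + (22−23.77)²/23.77 = 2.2598
df = 2
p-value (upper-tail) = 0.32306
At α=0.05: p ≥ α → fail to reject H₀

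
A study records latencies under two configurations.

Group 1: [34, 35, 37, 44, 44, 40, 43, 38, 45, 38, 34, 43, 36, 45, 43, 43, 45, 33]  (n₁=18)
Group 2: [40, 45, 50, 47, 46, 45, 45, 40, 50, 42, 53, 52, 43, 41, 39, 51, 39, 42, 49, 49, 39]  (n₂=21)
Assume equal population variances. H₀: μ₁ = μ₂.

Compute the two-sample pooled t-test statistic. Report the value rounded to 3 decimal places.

x̄₁=40.000, s₁=4.352, n₁=18
x̄₂=45.095, s₂=4.647, n₂=21
s_p² = [17·4.352² + 20·4.647²]/37 = 20.3732
SE = √(s_p²·(1/18+1/21)) = 1.4498
t = (40.000−45.095)/1.4498 = -3.5144
df = 37

test statistic = -3.514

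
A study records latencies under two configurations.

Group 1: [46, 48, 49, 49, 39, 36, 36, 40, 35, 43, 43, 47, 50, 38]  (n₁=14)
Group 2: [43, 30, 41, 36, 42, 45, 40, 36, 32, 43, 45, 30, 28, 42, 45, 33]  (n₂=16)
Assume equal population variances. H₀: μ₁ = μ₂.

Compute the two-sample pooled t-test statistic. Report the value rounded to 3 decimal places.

x̄₁=42.786, s₁=5.423, n₁=14
x̄₂=38.188, s₂=5.991, n₂=16
s_p² = [13·5.423² + 15·5.991²]/28 = 32.8855
SE = √(s_p²·(1/14+1/16)) = 2.0986
t = (42.786−38.188)/2.0986 = 2.1910
df = 28

test statistic = 2.191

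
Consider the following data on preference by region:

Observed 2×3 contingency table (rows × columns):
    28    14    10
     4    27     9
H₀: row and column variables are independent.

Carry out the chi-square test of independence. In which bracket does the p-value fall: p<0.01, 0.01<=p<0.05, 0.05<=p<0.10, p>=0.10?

p-value bracket: p<0.01

Row totals [52, 40], col totals [32, 41, 19], n=92
χ² = (28−18.09)²/18.09 + (14−23.17)²/23.17 + (10−10.74)²/10.74 + (4−13.91)²/13.91 + (27−17.83)²/17.83 + (9−8.26)²/8.26 = 20.9661
df = 2
p-value (upper-tail) = 0.00003
→ bracket: p<0.01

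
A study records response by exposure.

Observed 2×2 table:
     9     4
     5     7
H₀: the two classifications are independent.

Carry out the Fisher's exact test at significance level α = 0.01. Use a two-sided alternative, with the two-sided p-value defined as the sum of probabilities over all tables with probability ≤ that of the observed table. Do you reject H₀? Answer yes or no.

reject H₀: no

Margins: r₁=13, r₂=12, c₁=14, c₂=11, n=25
p_obs = C(13,9)·C(12,5)/C(25,14); sum pmf over tables with pmf ≤ p_obs
p-value (two-sided) = 0.23774
At α=0.01: p ≥ α → fail to reject H₀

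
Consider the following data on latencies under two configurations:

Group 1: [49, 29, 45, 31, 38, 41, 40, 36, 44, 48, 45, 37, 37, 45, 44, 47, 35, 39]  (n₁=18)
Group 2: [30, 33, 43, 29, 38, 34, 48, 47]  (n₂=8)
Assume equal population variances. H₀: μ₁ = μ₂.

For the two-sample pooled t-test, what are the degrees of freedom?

degrees of freedom = 24

df = n₁ + n₂ − 2 = 18 + 8 − 2 = 24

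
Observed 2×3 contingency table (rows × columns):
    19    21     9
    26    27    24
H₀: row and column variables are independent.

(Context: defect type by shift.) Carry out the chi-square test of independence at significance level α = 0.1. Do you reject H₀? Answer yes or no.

reject H₀: no

Row totals [49, 77], col totals [45, 48, 33], n=126
χ² = (19−17.50)²/17.50 + (21−18.67)²/18.67 + (9−12.83)²/12.83 + (26−27.50)²/27.50 + (27−29.33)²/29.33 + (24−20.17)²/20.17 = 2.5613
df = 2
p-value (upper-tail) = 0.27785
At α=0.1: p ≥ α → fail to reject H₀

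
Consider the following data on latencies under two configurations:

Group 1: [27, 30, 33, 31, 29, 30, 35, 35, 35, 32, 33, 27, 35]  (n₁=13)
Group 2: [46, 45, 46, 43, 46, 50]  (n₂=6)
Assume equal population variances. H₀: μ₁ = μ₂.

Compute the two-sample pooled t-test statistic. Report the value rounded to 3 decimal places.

test statistic = -10.452

x̄₁=31.692, s₁=2.955, n₁=13
x̄₂=46.000, s₂=2.280, n₂=6
s_p² = [12·2.955² + 5·2.280²]/17 = 7.6923
SE = √(s_p²·(1/13+1/6)) = 1.3689
t = (31.692−46.000)/1.3689 = -10.4523
df = 17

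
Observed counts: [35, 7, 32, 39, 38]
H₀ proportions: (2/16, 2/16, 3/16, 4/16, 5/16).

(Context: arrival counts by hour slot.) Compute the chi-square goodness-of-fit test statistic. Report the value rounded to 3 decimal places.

test statistic = 23.557

n = 151; E_i = n·p_i = [18.88, 18.88, 28.31, 37.75, 47.19]
χ² = (35−18.88)²/18.88 + (7−18.88)²/18.88 + (32−28.31)²/28.31 + (39−37.75)²/37.75 + (38−47.19)²/47.19 = 23.5572
df = 4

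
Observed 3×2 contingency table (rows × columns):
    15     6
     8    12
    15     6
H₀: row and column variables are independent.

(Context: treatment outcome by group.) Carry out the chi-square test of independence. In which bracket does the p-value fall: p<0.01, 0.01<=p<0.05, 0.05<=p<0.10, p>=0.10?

Row totals [21, 20, 21], col totals [38, 24], n=62
χ² = (15−12.87)²/12.87 + (6−8.13)²/8.13 + (8−12.26)²/12.26 + (12−7.74)²/7.74 + (15−12.87)²/12.87 + (6−8.13)²/8.13 = 5.6406
df = 2
p-value (upper-tail) = 0.05959
→ bracket: 0.05<=p<0.10

p-value bracket: 0.05<=p<0.10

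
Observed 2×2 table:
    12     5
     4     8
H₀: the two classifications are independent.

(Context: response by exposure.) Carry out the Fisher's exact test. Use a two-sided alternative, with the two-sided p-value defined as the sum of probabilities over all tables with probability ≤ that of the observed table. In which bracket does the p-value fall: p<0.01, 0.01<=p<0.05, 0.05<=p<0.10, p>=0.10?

Margins: r₁=17, r₂=12, c₁=16, c₂=13, n=29
p_obs = C(17,12)·C(12,4)/C(29,16); sum pmf over tables with pmf ≤ p_obs
p-value (two-sided) = 0.06670
→ bracket: 0.05<=p<0.10

p-value bracket: 0.05<=p<0.10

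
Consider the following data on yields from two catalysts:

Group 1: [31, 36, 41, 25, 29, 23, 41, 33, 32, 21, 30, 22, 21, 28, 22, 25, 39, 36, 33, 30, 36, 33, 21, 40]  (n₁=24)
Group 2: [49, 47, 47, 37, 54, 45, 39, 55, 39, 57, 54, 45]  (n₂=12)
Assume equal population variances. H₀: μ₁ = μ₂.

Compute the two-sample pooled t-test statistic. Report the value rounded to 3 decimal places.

test statistic = -7.154

x̄₁=30.333, s₁=6.709, n₁=24
x̄₂=47.333, s₂=6.746, n₂=12
s_p² = [23·6.709² + 11·6.746²]/34 = 45.1765
SE = √(s_p²·(1/24+1/12)) = 2.3764
t = (30.333−47.333)/2.3764 = -7.1538
df = 34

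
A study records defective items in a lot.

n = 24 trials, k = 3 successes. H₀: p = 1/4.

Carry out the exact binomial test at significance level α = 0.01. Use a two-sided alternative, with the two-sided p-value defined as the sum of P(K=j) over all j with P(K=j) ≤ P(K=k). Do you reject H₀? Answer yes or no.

Exact binomial: n=24, k=3, p₀=1/4=0.2500
P(X=j) = C(n,j)·p₀^j·(1−p₀)^(n−j); p = Σ P(X=j) over j with P(X=j) ≤ P(X=3)
p-value (two-sided) = 0.23634
At α=0.01: p ≥ α → fail to reject H₀

reject H₀: no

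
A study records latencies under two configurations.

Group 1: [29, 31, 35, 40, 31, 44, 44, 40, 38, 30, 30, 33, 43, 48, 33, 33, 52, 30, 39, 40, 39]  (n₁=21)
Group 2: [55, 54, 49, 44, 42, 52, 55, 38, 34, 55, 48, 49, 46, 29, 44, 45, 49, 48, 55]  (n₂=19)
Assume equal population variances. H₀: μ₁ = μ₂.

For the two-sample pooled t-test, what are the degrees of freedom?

df = n₁ + n₂ − 2 = 21 + 19 − 2 = 38

degrees of freedom = 38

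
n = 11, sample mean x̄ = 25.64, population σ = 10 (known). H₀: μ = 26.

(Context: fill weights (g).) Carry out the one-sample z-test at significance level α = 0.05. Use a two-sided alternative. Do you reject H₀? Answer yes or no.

SE = σ/√n = 10/√11 = 3.0151
z = (x̄−μ₀)/SE = (25.64−26)/3.0151 = -0.1194
p-value (two-sided) = 0.90496
At α=0.05: p ≥ α → fail to reject H₀

reject H₀: no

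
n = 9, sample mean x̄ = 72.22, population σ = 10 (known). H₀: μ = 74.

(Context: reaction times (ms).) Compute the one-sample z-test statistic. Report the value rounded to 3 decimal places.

test statistic = -0.534

SE = σ/√n = 10/√9 = 3.3333
z = (x̄−μ₀)/SE = (72.22−74)/3.3333 = -0.5340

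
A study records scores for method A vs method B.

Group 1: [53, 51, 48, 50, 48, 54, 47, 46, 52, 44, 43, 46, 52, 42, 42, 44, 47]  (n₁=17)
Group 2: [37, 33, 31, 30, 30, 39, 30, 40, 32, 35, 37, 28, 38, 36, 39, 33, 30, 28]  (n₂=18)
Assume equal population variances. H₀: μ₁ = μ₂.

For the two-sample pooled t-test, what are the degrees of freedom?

degrees of freedom = 33

df = n₁ + n₂ − 2 = 17 + 18 − 2 = 33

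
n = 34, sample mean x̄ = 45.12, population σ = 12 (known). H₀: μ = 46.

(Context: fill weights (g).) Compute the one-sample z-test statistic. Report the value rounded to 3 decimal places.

SE = σ/√n = 12/√34 = 2.0580
z = (x̄−μ₀)/SE = (45.12−46)/2.0580 = -0.4276

test statistic = -0.428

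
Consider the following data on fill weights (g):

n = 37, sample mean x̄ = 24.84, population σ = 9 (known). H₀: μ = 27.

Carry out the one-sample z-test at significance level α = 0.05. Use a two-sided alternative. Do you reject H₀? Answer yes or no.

SE = σ/√n = 9/√37 = 1.4796
z = (x̄−μ₀)/SE = (24.84−27)/1.4796 = -1.4599
p-value (two-sided) = 0.14433
At α=0.05: p ≥ α → fail to reject H₀

reject H₀: no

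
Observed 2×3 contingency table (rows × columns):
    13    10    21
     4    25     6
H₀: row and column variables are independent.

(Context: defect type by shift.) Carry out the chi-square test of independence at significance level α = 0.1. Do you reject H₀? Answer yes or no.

reject H₀: yes

Row totals [44, 35], col totals [17, 35, 27], n=79
χ² = (13−9.47)²/9.47 + (10−19.49)²/19.49 + (21−15.04)²/15.04 + (4−7.53)²/7.53 + (25−15.51)²/15.51 + (6−11.96)²/11.96 = 18.7446
df = 2
p-value (upper-tail) = 0.00009
At α=0.1: p < α → reject H₀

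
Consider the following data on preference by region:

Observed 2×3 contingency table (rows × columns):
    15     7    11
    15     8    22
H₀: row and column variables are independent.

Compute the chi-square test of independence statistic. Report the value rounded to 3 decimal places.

test statistic = 1.933

Row totals [33, 45], col totals [30, 15, 33], n=78
χ² = (15−12.69)²/12.69 + (7−6.35)²/6.35 + (11−13.96)²/13.96 + (15−17.31)²/17.31 + (8−8.65)²/8.65 + (22−19.04)²/19.04 = 1.9329
df = 2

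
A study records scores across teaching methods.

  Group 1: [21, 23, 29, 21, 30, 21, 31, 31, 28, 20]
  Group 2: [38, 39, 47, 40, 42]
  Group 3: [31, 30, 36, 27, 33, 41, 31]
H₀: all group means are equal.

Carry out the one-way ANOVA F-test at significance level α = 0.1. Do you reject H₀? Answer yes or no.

reject H₀: yes

Group means [25.50, 41.20, 32.71], grand mean 31.364
SSB = Σnᵢ(x̄ᵢ−x̄)² = 840.362; SSW = ΣΣ(x−x̄ᵢ)² = 372.729
MSB = 840.362/2 = 420.1812; MSW = 372.729/19 = 19.6173
F = MSB/MSW = 21.4189
df = (2, 19)
p-value (upper-tail) = 0.00001
At α=0.1: p < α → reject H₀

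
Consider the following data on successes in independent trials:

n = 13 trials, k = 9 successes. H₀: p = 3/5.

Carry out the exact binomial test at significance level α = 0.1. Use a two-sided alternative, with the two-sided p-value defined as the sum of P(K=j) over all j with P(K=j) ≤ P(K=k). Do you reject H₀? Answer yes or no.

reject H₀: no

Exact binomial: n=13, k=9, p₀=3/5=0.6000
P(X=j) = C(n,j)·p₀^j·(1−p₀)^(n−j); p = Σ P(X=j) over j with P(X=j) ≤ P(X=9)
p-value (two-sided) = 0.58189
At α=0.1: p ≥ α → fail to reject H₀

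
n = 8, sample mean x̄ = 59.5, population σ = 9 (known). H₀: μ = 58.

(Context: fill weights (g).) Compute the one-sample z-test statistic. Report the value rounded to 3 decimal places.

SE = σ/√n = 9/√8 = 3.1820
z = (x̄−μ₀)/SE = (59.5−58)/3.1820 = 0.4714

test statistic = 0.471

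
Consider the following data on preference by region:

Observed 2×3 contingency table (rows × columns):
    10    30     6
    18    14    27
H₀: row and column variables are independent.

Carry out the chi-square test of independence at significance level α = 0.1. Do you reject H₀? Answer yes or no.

Row totals [46, 59], col totals [28, 44, 33], n=105
χ² = (10−12.27)²/12.27 + (30−19.28)²/19.28 + (6−14.46)²/14.46 + (18−15.73)²/15.73 + (14−24.72)²/24.72 + (27−18.54)²/18.54 = 20.1671
df = 2
p-value (upper-tail) = 0.00004
At α=0.1: p < α → reject H₀

reject H₀: yes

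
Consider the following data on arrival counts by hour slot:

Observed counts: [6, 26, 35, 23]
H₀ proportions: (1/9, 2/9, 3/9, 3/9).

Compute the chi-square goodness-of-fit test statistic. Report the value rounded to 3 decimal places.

test statistic = 5.867

n = 90; E_i = n·p_i = [10.00, 20.00, 30.00, 30.00]
χ² = (6−10.00)²/10.00 + (26−20.00)²/20.00 + (35−30.00)²/30.00 + (23−30.00)²/30.00 = 5.8667
df = 3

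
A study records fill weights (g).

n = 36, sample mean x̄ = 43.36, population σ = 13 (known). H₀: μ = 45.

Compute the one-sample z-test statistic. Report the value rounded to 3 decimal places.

test statistic = -0.757

SE = σ/√n = 13/√36 = 2.1667
z = (x̄−μ₀)/SE = (43.36−45)/2.1667 = -0.7569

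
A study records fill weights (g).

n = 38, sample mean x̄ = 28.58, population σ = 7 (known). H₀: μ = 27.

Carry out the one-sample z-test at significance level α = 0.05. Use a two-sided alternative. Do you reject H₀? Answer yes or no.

reject H₀: no

SE = σ/√n = 7/√38 = 1.1355
z = (x̄−μ₀)/SE = (28.58−27)/1.1355 = 1.3914
p-value (two-sided) = 0.16411
At α=0.05: p ≥ α → fail to reject H₀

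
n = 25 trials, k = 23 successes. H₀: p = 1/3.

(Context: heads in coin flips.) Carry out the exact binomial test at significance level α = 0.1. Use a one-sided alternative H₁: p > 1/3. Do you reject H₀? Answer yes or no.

Exact binomial: n=25, k=23, p₀=1/3=0.3333
P(X≥23) from Σ C(n,i)·p₀^i·(1−p₀)^(n−i)
p-value (one-sided, H₁ greater) = 0.00000
At α=0.1: p < α → reject H₀

reject H₀: yes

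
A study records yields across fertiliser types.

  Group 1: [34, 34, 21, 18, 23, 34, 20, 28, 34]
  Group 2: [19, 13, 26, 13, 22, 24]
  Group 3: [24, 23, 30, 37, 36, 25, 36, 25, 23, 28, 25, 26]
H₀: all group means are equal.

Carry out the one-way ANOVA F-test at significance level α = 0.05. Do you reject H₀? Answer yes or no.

reject H₀: yes

Group means [27.33, 19.50, 28.17], grand mean 25.963
SSB = Σnᵢ(x̄ᵢ−x̄)² = 325.796; SSW = ΣΣ(x−x̄ᵢ)² = 841.167
MSB = 325.796/2 = 162.8981; MSW = 841.167/24 = 35.0486
F = MSB/MSW = 4.6478
df = (2, 24)
p-value (upper-tail) = 0.01967
At α=0.05: p < α → reject H₀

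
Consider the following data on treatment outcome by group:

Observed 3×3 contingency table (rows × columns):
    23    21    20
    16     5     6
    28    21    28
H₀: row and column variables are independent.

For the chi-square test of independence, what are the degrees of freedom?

degrees of freedom = 4

df = (r−1)(c−1) = (3−1)·(3−1) = 4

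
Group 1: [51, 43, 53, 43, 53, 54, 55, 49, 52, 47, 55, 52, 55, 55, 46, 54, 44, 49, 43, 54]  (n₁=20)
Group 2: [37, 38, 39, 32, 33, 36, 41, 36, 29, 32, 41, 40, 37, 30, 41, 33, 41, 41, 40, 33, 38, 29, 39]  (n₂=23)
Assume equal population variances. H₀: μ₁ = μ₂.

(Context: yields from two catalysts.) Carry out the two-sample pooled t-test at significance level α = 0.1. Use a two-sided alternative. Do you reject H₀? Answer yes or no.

x̄₁=50.350, s₁=4.487, n₁=20
x̄₂=36.348, s₂=4.130, n₂=23
s_p² = [19·4.487² + 22·4.130²]/41 = 18.4821
SE = √(s_p²·(1/20+1/23)) = 1.3144
t = (50.350−36.348)/1.3144 = 10.6528
df = 41
p-value (two-sided) = 0.00000
At α=0.1: p < α → reject H₀

reject H₀: yes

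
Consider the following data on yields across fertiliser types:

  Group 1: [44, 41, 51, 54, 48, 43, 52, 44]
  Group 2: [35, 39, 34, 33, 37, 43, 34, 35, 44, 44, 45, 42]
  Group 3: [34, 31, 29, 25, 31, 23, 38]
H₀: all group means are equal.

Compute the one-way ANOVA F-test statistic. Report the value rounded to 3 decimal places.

Group means [47.12, 38.75, 30.14], grand mean 39.000
SSB = Σnᵢ(x̄ᵢ−x̄)² = 1078.018; SSW = ΣΣ(x−x̄ᵢ)² = 549.982
MSB = 1078.018/2 = 539.0089; MSW = 549.982/24 = 22.9159
F = MSB/MSW = 23.5212
df = (2, 24)

test statistic = 23.521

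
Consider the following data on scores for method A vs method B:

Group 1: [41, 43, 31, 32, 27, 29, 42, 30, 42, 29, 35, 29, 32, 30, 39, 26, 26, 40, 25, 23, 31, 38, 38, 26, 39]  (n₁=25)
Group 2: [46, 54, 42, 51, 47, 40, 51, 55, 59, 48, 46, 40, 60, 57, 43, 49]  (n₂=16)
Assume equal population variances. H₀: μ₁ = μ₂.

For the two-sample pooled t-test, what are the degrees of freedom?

degrees of freedom = 39

df = n₁ + n₂ − 2 = 25 + 16 − 2 = 39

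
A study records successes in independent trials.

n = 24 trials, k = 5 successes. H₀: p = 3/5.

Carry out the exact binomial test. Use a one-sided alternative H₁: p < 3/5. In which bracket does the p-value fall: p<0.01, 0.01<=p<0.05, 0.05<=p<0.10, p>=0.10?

p-value bracket: p<0.01

Exact binomial: n=24, k=5, p₀=3/5=0.6000
P(X≤5) from Σ C(n,i)·p₀^i·(1−p₀)^(n−i)
p-value (one-sided, H₁ less) = 0.00011
→ bracket: p<0.01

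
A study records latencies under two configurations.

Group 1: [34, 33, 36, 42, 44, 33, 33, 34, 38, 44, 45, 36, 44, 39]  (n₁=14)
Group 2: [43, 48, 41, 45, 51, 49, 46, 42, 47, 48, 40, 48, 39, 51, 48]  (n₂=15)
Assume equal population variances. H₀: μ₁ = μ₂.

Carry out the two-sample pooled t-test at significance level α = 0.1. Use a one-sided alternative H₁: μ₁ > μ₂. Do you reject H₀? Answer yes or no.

x̄₁=38.214, s₁=4.710, n₁=14
x̄₂=45.733, s₂=3.882, n₂=15
s_p² = [13·4.710² + 14·3.882²]/27 = 18.4922
SE = √(s_p²·(1/14+1/15)) = 1.5980
t = (38.214−45.733)/1.5980 = -4.7052
df = 27
p-value (one-sided, H₁ greater) = 0.99997
At α=0.1: p ≥ α → fail to reject H₀

reject H₀: no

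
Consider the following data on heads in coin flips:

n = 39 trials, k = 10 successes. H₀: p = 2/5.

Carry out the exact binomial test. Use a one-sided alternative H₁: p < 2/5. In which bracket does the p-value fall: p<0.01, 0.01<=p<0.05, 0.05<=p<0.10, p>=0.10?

Exact binomial: n=39, k=10, p₀=2/5=0.4000
P(X≤10) from Σ C(n,i)·p₀^i·(1−p₀)^(n−i)
p-value (one-sided, H₁ less) = 0.04505
→ bracket: 0.01<=p<0.05

p-value bracket: 0.01<=p<0.05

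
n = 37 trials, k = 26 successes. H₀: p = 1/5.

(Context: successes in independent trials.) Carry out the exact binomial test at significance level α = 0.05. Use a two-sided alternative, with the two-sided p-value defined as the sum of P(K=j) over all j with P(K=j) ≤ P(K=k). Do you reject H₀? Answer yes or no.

reject H₀: yes

Exact binomial: n=37, k=26, p₀=1/5=0.2000
P(X=j) = C(n,j)·p₀^j·(1−p₀)^(n−j); p = Σ P(X=j) over j with P(X=j) ≤ P(X=26)
p-value (two-sided) = 0.00000
At α=0.05: p < α → reject H₀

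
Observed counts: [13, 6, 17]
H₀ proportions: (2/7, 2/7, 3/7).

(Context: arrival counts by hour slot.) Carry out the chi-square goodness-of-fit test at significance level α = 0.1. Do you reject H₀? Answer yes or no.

n = 36; E_i = n·p_i = [10.29, 10.29, 15.43]
χ² = (13−10.29)²/10.29 + (6−10.29)²/10.29 + (17−15.43)²/15.43 = 2.6620
df = 2
p-value (upper-tail) = 0.26421
At α=0.1: p ≥ α → fail to reject H₀

reject H₀: no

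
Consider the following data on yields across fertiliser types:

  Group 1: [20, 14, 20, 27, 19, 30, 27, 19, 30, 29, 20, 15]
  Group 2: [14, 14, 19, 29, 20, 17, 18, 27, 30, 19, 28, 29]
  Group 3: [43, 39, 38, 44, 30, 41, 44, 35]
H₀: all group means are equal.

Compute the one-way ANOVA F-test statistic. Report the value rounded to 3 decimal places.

Group means [22.50, 22.00, 39.25], grand mean 26.500
SSB = Σnᵢ(x̄ᵢ−x̄)² = 1735.500; SSW = ΣΣ(x−x̄ᵢ)² = 948.500
MSB = 1735.500/2 = 867.7500; MSW = 948.500/29 = 32.7069
F = MSB/MSW = 26.5311
df = (2, 29)

test statistic = 26.531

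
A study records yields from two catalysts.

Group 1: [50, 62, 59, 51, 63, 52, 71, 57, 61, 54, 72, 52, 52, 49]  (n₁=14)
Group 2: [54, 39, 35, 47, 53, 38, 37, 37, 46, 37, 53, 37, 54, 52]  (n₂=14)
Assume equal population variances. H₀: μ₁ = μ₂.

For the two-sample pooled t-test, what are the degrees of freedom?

degrees of freedom = 26

df = n₁ + n₂ − 2 = 14 + 14 − 2 = 26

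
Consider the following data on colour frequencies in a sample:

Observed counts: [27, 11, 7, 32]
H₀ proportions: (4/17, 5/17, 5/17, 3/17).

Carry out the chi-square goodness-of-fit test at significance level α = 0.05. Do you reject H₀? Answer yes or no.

reject H₀: yes

n = 77; E_i = n·p_i = [18.12, 22.65, 22.65, 13.59]
χ² = (27−18.12)²/18.12 + (11−22.65)²/22.65 + (7−22.65)²/22.65 + (32−13.59)²/13.59 = 46.1028
df = 3
p-value (upper-tail) = 0.00000
At α=0.05: p < α → reject H₀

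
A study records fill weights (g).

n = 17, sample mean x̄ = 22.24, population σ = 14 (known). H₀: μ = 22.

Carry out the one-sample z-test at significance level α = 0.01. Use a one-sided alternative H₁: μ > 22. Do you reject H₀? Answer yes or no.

reject H₀: no

SE = σ/√n = 14/√17 = 3.3955
z = (x̄−μ₀)/SE = (22.24−22)/3.3955 = 0.0707
p-value (one-sided, H₁ greater) = 0.47183
At α=0.01: p ≥ α → fail to reject H₀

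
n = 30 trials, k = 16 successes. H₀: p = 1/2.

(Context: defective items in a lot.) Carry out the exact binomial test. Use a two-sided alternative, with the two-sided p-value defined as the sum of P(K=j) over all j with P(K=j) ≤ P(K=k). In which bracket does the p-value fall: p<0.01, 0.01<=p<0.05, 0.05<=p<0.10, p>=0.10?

Exact binomial: n=30, k=16, p₀=1/2=0.5000
P(X=j) = C(n,j)·p₀^j·(1−p₀)^(n−j); p = Σ P(X=j) over j with P(X=j) ≤ P(X=16)
p-value (two-sided) = 0.85554
→ bracket: p>=0.10

p-value bracket: p>=0.10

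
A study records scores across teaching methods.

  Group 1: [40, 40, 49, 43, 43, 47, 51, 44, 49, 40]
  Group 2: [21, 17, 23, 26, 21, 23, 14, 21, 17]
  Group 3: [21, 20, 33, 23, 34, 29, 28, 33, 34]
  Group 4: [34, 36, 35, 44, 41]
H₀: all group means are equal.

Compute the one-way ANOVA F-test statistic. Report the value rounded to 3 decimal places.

test statistic = 50.139

Group means [44.60, 20.33, 28.33, 38.00], grand mean 32.545
SSB = Σnᵢ(x̄ᵢ−x̄)² = 3103.782; SSW = ΣΣ(x−x̄ᵢ)² = 598.400
MSB = 3103.782/3 = 1034.5939; MSW = 598.400/29 = 20.6345
F = MSB/MSW = 50.1391
df = (3, 29)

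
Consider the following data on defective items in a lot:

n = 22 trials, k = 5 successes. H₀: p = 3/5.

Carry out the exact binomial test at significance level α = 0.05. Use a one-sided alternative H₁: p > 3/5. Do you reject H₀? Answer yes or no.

Exact binomial: n=22, k=5, p₀=3/5=0.6000
P(X≥5) from Σ C(n,i)·p₀^i·(1−p₀)^(n−i)
p-value (one-sided, H₁ greater) = 0.99992
At α=0.05: p ≥ α → fail to reject H₀

reject H₀: no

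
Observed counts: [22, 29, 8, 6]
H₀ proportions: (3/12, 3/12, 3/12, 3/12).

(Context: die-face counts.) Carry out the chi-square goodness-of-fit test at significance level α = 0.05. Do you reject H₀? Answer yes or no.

n = 65; E_i = n·p_i = [16.25, 16.25, 16.25, 16.25]
χ² = (22−16.25)²/16.25 + (29−16.25)²/16.25 + (8−16.25)²/16.25 + (6−16.25)²/16.25 = 22.6923
df = 3
p-value (upper-tail) = 0.00005
At α=0.05: p < α → reject H₀

reject H₀: yes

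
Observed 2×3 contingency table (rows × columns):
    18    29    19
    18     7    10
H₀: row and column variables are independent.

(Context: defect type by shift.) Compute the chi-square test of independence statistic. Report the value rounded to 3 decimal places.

Row totals [66, 35], col totals [36, 36, 29], n=101
χ² = (18−23.52)²/23.52 + (29−23.52)²/23.52 + (19−18.95)²/18.95 + (18−12.48)²/12.48 + (7−12.48)²/12.48 + (10−10.05)²/10.05 = 7.4219
df = 2

test statistic = 7.422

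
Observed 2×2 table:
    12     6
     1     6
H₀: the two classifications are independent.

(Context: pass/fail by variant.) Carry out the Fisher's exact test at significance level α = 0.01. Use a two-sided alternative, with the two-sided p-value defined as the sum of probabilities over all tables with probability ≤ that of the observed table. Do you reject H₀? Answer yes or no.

reject H₀: no

Margins: r₁=18, r₂=7, c₁=13, c₂=12, n=25
p_obs = C(18,12)·C(7,1)/C(25,13); sum pmf over tables with pmf ≤ p_obs
p-value (two-sided) = 0.03021
At α=0.01: p ≥ α → fail to reject H₀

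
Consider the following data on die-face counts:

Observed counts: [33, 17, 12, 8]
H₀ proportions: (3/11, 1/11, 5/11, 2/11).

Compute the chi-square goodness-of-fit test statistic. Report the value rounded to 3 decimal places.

test statistic = 42.011

n = 70; E_i = n·p_i = [19.09, 6.36, 31.82, 12.73]
χ² = (33−19.09)²/19.09 + (17−6.36)²/6.36 + (12−31.82)²/31.82 + (8−12.73)²/12.73 = 42.0114
df = 3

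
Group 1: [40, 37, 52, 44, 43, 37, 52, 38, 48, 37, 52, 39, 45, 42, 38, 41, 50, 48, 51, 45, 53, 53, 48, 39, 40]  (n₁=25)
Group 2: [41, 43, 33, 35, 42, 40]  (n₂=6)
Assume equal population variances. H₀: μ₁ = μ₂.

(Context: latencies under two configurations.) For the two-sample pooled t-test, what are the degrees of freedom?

degrees of freedom = 29

df = n₁ + n₂ − 2 = 25 + 6 − 2 = 29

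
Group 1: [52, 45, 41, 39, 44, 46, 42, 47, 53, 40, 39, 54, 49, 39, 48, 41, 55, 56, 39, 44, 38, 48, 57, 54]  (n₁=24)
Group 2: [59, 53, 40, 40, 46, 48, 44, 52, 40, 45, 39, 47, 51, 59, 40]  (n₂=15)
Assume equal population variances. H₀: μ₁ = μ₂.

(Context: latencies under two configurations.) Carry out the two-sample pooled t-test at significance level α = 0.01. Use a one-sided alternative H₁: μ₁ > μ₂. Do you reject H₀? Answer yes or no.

x̄₁=46.250, s₁=6.264, n₁=24
x̄₂=46.867, s₂=6.760, n₂=15
s_p² = [23·6.264² + 14·6.760²]/37 = 41.6820
SE = √(s_p²·(1/24+1/15)) = 2.1250
t = (46.250−46.867)/2.1250 = -0.2902
df = 37
p-value (one-sided, H₁ greater) = 0.61336
At α=0.01: p ≥ α → fail to reject H₀

reject H₀: no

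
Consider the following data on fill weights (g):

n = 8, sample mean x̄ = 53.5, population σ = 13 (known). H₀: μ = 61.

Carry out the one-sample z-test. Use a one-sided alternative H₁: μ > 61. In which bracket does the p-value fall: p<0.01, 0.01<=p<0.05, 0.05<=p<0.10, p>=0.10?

SE = σ/√n = 13/√8 = 4.5962
z = (x̄−μ₀)/SE = (53.5−61)/4.5962 = -1.6318
p-value (one-sided, H₁ greater) = 0.94864
→ bracket: p>=0.10

p-value bracket: p>=0.10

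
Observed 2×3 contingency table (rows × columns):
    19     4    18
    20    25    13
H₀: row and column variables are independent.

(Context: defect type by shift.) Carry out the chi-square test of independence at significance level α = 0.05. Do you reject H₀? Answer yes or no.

Row totals [41, 58], col totals [39, 29, 31], n=99
χ² = (19−16.15)²/16.15 + (4−12.01)²/12.01 + (18−12.84)²/12.84 + (20−22.85)²/22.85 + (25−16.99)²/16.99 + (13−18.16)²/18.16 = 13.5184
df = 2
p-value (upper-tail) = 0.00116
At α=0.05: p < α → reject H₀

reject H₀: yes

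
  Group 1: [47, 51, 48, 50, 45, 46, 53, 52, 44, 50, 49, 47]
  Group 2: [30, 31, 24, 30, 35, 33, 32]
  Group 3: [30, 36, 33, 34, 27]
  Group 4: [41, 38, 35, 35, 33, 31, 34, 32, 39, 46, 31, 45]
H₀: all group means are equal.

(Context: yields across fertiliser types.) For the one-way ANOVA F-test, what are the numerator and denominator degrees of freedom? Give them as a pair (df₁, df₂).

k = 4 groups, N = 36 total
df = (k−1, N−k) = (4−1, 36−4) = (3, 32)

degrees of freedom = [3, 32]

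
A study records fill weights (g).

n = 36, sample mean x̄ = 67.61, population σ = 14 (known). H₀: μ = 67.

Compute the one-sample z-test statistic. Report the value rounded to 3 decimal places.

SE = σ/√n = 14/√36 = 2.3333
z = (x̄−μ₀)/SE = (67.61−67)/2.3333 = 0.2614

test statistic = 0.261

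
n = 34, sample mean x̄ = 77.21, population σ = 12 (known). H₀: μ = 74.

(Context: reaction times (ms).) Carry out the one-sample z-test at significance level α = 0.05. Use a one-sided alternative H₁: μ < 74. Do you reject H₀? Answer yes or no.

SE = σ/√n = 12/√34 = 2.0580
z = (x̄−μ₀)/SE = (77.21−74)/2.0580 = 1.5598
p-value (one-sided, H₁ less) = 0.94059
At α=0.05: p ≥ α → fail to reject H₀

reject H₀: no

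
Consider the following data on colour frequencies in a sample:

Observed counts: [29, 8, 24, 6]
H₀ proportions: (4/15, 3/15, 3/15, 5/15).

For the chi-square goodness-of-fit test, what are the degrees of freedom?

degrees of freedom = 3

df = k − 1 = 4 − 1 = 3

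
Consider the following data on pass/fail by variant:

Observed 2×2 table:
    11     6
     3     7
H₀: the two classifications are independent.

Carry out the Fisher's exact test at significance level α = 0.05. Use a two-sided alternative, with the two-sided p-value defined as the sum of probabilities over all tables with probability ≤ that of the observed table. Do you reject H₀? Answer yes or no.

reject H₀: no

Margins: r₁=17, r₂=10, c₁=14, c₂=13, n=27
p_obs = C(17,11)·C(10,3)/C(27,14); sum pmf over tables with pmf ≤ p_obs
p-value (two-sided) = 0.12011
At α=0.05: p ≥ α → fail to reject H₀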